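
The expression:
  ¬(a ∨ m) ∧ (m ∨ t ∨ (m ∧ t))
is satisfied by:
  {t: True, a: False, m: False}


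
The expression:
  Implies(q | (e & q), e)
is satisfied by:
  {e: True, q: False}
  {q: False, e: False}
  {q: True, e: True}


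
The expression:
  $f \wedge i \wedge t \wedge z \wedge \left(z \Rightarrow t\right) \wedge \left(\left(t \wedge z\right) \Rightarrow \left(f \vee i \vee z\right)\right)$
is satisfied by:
  {t: True, i: True, f: True, z: True}


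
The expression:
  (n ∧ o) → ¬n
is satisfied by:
  {o: False, n: False}
  {n: True, o: False}
  {o: True, n: False}


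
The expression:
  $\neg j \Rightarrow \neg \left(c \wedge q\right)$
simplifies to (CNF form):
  $j \vee \neg c \vee \neg q$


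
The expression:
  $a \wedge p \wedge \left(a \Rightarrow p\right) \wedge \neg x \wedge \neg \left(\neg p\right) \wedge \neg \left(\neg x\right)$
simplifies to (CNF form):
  $\text{False}$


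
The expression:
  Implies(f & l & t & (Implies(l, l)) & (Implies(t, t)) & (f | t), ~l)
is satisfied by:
  {l: False, t: False, f: False}
  {f: True, l: False, t: False}
  {t: True, l: False, f: False}
  {f: True, t: True, l: False}
  {l: True, f: False, t: False}
  {f: True, l: True, t: False}
  {t: True, l: True, f: False}


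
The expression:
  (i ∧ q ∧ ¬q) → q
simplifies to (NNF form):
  True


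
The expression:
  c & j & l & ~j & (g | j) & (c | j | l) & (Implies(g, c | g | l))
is never true.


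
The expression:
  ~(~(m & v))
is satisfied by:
  {m: True, v: True}


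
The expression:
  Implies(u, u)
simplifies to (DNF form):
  True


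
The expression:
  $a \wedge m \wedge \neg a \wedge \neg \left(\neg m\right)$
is never true.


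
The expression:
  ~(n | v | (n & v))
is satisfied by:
  {n: False, v: False}


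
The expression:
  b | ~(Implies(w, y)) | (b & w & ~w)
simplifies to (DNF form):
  b | (w & ~y)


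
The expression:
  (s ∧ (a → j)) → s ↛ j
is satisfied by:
  {s: False, j: False}
  {j: True, s: False}
  {s: True, j: False}


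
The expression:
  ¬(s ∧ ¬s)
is always true.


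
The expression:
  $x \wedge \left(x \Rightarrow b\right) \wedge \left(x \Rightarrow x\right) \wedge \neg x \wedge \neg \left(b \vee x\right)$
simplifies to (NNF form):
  $\text{False}$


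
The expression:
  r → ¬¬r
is always true.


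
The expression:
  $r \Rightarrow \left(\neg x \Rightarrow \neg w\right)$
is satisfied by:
  {x: True, w: False, r: False}
  {w: False, r: False, x: False}
  {r: True, x: True, w: False}
  {r: True, w: False, x: False}
  {x: True, w: True, r: False}
  {w: True, x: False, r: False}
  {r: True, w: True, x: True}


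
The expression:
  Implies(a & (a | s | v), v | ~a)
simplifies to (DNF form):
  v | ~a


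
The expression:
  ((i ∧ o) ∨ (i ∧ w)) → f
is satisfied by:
  {f: True, o: False, i: False, w: False}
  {w: True, f: True, o: False, i: False}
  {f: True, o: True, w: False, i: False}
  {w: True, f: True, o: True, i: False}
  {w: False, o: False, f: False, i: False}
  {w: True, o: False, f: False, i: False}
  {o: True, w: False, f: False, i: False}
  {w: True, o: True, f: False, i: False}
  {i: True, f: True, w: False, o: False}
  {i: True, w: True, f: True, o: False}
  {i: True, f: True, o: True, w: False}
  {i: True, w: True, f: True, o: True}
  {i: True, w: False, o: False, f: False}


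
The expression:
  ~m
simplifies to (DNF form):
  ~m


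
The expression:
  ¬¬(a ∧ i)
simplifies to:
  a ∧ i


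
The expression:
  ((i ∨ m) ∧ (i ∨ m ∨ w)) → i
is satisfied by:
  {i: True, m: False}
  {m: False, i: False}
  {m: True, i: True}


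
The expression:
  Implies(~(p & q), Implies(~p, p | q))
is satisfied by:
  {q: True, p: True}
  {q: True, p: False}
  {p: True, q: False}


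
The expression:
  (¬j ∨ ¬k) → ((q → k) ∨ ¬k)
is always true.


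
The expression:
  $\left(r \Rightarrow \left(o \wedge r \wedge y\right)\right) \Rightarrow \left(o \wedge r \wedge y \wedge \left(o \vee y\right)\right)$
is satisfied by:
  {r: True}


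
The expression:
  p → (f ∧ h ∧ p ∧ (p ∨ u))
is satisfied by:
  {h: True, f: True, p: False}
  {h: True, f: False, p: False}
  {f: True, h: False, p: False}
  {h: False, f: False, p: False}
  {h: True, p: True, f: True}


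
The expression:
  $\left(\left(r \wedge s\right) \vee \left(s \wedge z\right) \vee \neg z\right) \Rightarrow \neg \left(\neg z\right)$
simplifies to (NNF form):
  $z$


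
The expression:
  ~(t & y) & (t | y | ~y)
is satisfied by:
  {t: False, y: False}
  {y: True, t: False}
  {t: True, y: False}


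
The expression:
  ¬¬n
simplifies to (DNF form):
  n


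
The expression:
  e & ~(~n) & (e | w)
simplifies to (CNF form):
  e & n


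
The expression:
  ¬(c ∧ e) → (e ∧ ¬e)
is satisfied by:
  {c: True, e: True}


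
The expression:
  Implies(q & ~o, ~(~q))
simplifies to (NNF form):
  True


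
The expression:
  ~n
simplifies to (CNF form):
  ~n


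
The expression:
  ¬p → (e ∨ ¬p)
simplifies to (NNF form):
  True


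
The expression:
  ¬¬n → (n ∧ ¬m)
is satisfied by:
  {m: False, n: False}
  {n: True, m: False}
  {m: True, n: False}


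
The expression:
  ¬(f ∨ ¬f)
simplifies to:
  False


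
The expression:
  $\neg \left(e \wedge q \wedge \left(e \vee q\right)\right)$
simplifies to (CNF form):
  $\neg e \vee \neg q$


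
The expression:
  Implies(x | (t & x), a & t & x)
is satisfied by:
  {a: True, t: True, x: False}
  {a: True, t: False, x: False}
  {t: True, a: False, x: False}
  {a: False, t: False, x: False}
  {a: True, x: True, t: True}


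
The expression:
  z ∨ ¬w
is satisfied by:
  {z: True, w: False}
  {w: False, z: False}
  {w: True, z: True}


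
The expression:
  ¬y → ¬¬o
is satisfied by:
  {y: True, o: True}
  {y: True, o: False}
  {o: True, y: False}


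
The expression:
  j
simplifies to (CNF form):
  j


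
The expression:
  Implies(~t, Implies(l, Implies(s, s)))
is always true.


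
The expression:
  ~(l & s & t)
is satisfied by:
  {l: False, t: False, s: False}
  {s: True, l: False, t: False}
  {t: True, l: False, s: False}
  {s: True, t: True, l: False}
  {l: True, s: False, t: False}
  {s: True, l: True, t: False}
  {t: True, l: True, s: False}


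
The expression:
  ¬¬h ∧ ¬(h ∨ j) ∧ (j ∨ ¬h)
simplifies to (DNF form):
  False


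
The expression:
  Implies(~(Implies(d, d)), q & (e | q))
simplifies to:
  True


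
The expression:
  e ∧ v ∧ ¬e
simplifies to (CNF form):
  False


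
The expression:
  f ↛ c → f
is always true.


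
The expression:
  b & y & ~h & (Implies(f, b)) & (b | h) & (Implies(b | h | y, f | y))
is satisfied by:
  {b: True, y: True, h: False}


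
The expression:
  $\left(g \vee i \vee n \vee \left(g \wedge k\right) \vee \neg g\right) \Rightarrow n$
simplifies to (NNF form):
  $n$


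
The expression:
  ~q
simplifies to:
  ~q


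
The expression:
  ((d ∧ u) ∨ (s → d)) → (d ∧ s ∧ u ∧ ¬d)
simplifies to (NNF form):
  s ∧ ¬d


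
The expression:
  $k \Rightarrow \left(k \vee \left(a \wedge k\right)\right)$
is always true.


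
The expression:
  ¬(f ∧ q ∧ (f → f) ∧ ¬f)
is always true.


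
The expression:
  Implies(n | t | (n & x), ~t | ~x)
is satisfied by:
  {t: False, x: False}
  {x: True, t: False}
  {t: True, x: False}


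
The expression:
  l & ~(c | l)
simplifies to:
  False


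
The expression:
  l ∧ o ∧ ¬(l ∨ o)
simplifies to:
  False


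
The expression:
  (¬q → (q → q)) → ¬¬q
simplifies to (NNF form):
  q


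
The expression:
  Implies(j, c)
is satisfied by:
  {c: True, j: False}
  {j: False, c: False}
  {j: True, c: True}


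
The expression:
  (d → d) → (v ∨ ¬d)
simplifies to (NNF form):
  v ∨ ¬d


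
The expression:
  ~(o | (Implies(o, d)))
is never true.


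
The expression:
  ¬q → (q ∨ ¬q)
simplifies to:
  True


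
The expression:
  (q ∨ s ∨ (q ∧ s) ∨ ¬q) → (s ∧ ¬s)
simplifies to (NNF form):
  False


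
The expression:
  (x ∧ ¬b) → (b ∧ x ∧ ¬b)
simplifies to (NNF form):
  b ∨ ¬x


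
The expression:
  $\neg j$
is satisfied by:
  {j: False}


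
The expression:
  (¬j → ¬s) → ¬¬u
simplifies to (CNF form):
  (s ∨ u) ∧ (u ∨ ¬j)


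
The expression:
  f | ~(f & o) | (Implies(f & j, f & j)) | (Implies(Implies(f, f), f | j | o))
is always true.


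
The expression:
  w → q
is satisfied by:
  {q: True, w: False}
  {w: False, q: False}
  {w: True, q: True}


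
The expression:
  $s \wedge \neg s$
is never true.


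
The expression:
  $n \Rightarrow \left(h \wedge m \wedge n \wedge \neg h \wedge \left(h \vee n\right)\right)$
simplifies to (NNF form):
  $\neg n$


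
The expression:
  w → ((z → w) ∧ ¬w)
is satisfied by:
  {w: False}


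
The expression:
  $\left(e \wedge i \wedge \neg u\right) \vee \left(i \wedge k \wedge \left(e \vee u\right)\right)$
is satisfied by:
  {i: True, k: True, e: True, u: False}
  {i: True, e: True, u: False, k: False}
  {i: True, k: True, u: True, e: True}
  {i: True, k: True, u: True, e: False}


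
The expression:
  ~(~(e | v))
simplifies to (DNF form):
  e | v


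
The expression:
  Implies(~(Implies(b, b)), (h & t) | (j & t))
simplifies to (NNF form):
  True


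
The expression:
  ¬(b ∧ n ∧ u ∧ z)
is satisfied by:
  {u: False, z: False, n: False, b: False}
  {b: True, u: False, z: False, n: False}
  {n: True, u: False, z: False, b: False}
  {b: True, n: True, u: False, z: False}
  {z: True, b: False, u: False, n: False}
  {b: True, z: True, u: False, n: False}
  {n: True, z: True, b: False, u: False}
  {b: True, n: True, z: True, u: False}
  {u: True, n: False, z: False, b: False}
  {b: True, u: True, n: False, z: False}
  {n: True, u: True, b: False, z: False}
  {b: True, n: True, u: True, z: False}
  {z: True, u: True, n: False, b: False}
  {b: True, z: True, u: True, n: False}
  {n: True, z: True, u: True, b: False}


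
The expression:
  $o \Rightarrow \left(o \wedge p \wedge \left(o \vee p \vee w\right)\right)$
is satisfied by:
  {p: True, o: False}
  {o: False, p: False}
  {o: True, p: True}


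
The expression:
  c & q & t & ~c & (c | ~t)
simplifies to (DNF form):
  False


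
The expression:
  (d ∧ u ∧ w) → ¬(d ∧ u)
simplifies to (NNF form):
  ¬d ∨ ¬u ∨ ¬w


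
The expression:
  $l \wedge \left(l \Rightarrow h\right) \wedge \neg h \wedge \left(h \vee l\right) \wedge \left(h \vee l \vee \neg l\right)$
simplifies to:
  $\text{False}$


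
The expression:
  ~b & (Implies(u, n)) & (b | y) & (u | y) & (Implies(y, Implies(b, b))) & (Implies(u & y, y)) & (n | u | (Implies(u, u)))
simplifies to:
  y & ~b & (n | ~u)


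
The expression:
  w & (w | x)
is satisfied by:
  {w: True}


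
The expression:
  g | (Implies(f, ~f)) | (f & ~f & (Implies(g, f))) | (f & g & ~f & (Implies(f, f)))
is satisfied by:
  {g: True, f: False}
  {f: False, g: False}
  {f: True, g: True}


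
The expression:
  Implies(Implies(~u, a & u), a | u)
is always true.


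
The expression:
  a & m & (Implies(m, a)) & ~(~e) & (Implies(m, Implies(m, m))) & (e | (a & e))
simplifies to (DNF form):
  a & e & m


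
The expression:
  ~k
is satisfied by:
  {k: False}


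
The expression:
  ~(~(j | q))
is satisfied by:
  {q: True, j: True}
  {q: True, j: False}
  {j: True, q: False}


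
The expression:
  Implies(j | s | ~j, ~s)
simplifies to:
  ~s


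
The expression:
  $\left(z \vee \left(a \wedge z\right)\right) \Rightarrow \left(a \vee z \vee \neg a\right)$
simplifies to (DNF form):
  $\text{True}$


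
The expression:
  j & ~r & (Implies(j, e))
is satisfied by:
  {j: True, e: True, r: False}


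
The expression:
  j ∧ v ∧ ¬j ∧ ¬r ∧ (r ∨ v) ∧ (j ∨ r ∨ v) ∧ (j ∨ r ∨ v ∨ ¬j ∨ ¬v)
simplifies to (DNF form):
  False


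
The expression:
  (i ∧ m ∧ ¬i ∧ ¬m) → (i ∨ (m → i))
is always true.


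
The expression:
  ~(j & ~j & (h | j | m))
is always true.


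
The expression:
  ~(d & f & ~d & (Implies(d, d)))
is always true.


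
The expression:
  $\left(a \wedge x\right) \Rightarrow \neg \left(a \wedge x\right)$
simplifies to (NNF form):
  $\neg a \vee \neg x$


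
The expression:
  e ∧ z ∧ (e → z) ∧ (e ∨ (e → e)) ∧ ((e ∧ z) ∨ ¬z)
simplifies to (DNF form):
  e ∧ z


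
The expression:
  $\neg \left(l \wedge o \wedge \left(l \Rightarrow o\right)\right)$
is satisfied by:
  {l: False, o: False}
  {o: True, l: False}
  {l: True, o: False}


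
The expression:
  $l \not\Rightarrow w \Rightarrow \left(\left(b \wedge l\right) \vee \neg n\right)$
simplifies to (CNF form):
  $b \vee w \vee \neg l \vee \neg n$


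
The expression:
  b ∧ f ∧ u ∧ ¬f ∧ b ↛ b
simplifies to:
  False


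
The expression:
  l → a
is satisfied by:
  {a: True, l: False}
  {l: False, a: False}
  {l: True, a: True}


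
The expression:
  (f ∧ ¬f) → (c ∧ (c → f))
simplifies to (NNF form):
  True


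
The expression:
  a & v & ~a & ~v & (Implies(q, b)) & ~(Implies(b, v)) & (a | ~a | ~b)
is never true.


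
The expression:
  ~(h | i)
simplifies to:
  ~h & ~i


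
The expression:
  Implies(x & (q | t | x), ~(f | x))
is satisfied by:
  {x: False}


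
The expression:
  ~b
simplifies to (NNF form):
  ~b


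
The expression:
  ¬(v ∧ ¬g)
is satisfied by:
  {g: True, v: False}
  {v: False, g: False}
  {v: True, g: True}


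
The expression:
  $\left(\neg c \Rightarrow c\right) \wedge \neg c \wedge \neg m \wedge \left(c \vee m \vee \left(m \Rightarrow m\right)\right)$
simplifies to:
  $\text{False}$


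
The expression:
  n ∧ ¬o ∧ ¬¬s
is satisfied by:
  {s: True, n: True, o: False}


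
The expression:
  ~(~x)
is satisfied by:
  {x: True}


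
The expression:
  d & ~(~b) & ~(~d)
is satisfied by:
  {b: True, d: True}


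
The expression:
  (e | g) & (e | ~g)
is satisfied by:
  {e: True}


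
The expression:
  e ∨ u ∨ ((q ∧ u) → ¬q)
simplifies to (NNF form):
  True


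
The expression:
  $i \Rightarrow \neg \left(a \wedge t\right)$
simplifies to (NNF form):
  $\neg a \vee \neg i \vee \neg t$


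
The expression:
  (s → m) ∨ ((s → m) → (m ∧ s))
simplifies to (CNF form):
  True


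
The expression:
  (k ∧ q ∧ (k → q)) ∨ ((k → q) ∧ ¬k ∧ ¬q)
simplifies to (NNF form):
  (k ∧ q) ∨ (¬k ∧ ¬q)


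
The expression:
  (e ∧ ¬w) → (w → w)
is always true.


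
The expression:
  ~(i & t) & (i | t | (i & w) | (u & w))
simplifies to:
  (i & ~t) | (t & ~i) | (u & w & ~i)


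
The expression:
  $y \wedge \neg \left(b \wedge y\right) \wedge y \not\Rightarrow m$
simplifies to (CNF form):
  $y \wedge \neg b \wedge \neg m$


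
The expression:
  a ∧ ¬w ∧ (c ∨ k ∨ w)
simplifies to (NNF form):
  a ∧ ¬w ∧ (c ∨ k)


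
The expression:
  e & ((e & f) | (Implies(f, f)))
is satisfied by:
  {e: True}


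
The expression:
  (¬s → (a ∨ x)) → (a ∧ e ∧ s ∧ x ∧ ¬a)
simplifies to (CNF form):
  ¬a ∧ ¬s ∧ ¬x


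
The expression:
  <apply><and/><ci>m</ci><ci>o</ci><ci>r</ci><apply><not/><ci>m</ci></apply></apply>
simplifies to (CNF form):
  <false/>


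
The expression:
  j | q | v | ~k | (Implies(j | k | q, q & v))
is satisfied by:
  {q: True, v: True, j: True, k: False}
  {q: True, v: True, j: False, k: False}
  {q: True, j: True, k: False, v: False}
  {q: True, j: False, k: False, v: False}
  {v: True, j: True, k: False, q: False}
  {v: True, j: False, k: False, q: False}
  {j: True, v: False, k: False, q: False}
  {j: False, v: False, k: False, q: False}
  {q: True, v: True, k: True, j: True}
  {q: True, v: True, k: True, j: False}
  {q: True, k: True, j: True, v: False}
  {q: True, k: True, j: False, v: False}
  {k: True, v: True, j: True, q: False}
  {k: True, v: True, j: False, q: False}
  {k: True, j: True, v: False, q: False}


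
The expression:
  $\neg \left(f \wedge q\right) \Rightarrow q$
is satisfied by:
  {q: True}


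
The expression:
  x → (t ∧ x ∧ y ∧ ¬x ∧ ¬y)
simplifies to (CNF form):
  ¬x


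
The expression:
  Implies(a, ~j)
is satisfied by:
  {a: False, j: False}
  {j: True, a: False}
  {a: True, j: False}


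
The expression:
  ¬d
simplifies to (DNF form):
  ¬d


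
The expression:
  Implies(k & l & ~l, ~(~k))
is always true.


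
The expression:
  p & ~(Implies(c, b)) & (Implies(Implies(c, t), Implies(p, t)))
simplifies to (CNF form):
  c & p & ~b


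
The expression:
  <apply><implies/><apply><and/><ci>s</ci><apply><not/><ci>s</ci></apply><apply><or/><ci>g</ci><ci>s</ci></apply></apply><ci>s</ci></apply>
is always true.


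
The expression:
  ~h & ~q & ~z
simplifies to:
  ~h & ~q & ~z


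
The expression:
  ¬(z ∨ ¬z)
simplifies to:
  False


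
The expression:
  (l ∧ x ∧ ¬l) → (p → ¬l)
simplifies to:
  True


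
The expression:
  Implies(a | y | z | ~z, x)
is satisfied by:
  {x: True}


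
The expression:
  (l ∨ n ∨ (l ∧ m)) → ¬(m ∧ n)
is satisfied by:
  {m: False, n: False}
  {n: True, m: False}
  {m: True, n: False}


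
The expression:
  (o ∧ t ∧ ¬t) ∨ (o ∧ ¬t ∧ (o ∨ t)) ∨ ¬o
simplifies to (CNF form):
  ¬o ∨ ¬t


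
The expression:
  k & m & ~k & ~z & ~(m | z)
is never true.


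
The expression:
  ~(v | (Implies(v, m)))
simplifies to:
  False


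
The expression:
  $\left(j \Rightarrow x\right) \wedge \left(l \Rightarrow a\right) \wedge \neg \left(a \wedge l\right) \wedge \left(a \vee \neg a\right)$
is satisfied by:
  {x: True, l: False, j: False}
  {l: False, j: False, x: False}
  {j: True, x: True, l: False}


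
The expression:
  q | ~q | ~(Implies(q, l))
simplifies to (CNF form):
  True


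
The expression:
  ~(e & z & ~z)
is always true.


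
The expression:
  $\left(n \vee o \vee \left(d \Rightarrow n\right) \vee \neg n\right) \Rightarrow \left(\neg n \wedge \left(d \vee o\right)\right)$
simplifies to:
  $\neg n \wedge \left(d \vee o\right)$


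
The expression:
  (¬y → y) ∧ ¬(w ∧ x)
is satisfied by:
  {y: True, w: False, x: False}
  {x: True, y: True, w: False}
  {w: True, y: True, x: False}


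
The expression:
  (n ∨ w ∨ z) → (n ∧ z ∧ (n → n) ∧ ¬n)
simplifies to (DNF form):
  ¬n ∧ ¬w ∧ ¬z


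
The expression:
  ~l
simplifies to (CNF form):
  ~l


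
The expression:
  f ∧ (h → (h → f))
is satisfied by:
  {f: True}


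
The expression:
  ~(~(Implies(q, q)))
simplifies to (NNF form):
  True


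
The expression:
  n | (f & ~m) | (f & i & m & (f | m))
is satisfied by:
  {i: True, n: True, f: True, m: False}
  {n: True, f: True, m: False, i: False}
  {i: True, n: True, f: True, m: True}
  {n: True, f: True, m: True, i: False}
  {n: True, i: True, m: False, f: False}
  {n: True, m: False, f: False, i: False}
  {n: True, i: True, m: True, f: False}
  {n: True, m: True, f: False, i: False}
  {i: True, f: True, m: False, n: False}
  {f: True, i: False, m: False, n: False}
  {i: True, f: True, m: True, n: False}


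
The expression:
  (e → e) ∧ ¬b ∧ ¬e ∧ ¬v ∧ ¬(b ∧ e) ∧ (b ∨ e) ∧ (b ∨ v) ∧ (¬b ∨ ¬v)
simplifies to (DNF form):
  False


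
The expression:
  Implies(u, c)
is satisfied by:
  {c: True, u: False}
  {u: False, c: False}
  {u: True, c: True}


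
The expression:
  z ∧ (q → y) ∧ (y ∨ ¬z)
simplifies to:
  y ∧ z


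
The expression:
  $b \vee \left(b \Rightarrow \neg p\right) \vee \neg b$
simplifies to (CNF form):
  $\text{True}$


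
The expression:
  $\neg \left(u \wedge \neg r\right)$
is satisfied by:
  {r: True, u: False}
  {u: False, r: False}
  {u: True, r: True}


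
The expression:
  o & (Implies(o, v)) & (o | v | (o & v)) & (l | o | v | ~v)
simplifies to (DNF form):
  o & v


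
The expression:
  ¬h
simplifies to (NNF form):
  ¬h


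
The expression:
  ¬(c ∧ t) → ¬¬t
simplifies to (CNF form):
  t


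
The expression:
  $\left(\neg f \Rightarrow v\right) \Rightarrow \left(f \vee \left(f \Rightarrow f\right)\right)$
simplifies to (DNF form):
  $\text{True}$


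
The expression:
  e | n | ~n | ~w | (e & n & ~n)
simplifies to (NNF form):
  True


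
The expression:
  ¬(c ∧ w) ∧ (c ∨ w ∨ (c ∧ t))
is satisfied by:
  {c: True, w: False}
  {w: True, c: False}


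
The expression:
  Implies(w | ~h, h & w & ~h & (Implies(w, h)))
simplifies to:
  h & ~w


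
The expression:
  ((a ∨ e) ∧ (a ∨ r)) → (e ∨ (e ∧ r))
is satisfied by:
  {e: True, a: False}
  {a: False, e: False}
  {a: True, e: True}


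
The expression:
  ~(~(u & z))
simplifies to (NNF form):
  u & z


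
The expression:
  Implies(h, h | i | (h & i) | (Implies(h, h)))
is always true.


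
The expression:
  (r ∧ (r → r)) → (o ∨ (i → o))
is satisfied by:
  {o: True, i: False, r: False}
  {o: False, i: False, r: False}
  {r: True, o: True, i: False}
  {r: True, o: False, i: False}
  {i: True, o: True, r: False}
  {i: True, o: False, r: False}
  {i: True, r: True, o: True}


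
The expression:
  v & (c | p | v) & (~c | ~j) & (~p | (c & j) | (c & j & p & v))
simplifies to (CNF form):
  v & ~p & (~c | ~j)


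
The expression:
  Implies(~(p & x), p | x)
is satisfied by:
  {x: True, p: True}
  {x: True, p: False}
  {p: True, x: False}


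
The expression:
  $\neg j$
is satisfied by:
  {j: False}


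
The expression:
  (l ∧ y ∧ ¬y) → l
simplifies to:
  True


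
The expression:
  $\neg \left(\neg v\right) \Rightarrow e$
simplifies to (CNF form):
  $e \vee \neg v$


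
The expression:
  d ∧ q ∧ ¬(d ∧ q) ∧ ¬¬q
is never true.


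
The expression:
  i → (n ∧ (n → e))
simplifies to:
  (e ∧ n) ∨ ¬i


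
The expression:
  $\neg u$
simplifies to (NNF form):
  $\neg u$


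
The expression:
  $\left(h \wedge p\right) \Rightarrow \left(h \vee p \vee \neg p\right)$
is always true.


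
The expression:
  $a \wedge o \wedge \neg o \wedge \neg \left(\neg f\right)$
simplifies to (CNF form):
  $\text{False}$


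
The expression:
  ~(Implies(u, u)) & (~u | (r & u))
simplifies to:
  False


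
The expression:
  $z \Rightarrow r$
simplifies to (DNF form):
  $r \vee \neg z$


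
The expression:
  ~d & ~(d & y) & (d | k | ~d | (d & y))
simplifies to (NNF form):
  ~d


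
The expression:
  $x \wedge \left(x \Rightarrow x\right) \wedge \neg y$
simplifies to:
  $x \wedge \neg y$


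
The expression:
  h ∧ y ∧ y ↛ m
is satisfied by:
  {h: True, y: True, m: False}


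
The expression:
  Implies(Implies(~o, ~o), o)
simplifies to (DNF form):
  o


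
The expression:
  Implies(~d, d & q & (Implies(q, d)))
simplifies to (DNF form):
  d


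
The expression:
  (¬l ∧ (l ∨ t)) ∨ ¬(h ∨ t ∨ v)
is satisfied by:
  {t: True, l: False, h: False, v: False}
  {t: True, v: True, l: False, h: False}
  {t: True, h: True, l: False, v: False}
  {t: True, v: True, h: True, l: False}
  {v: False, l: False, h: False, t: False}
  {l: True, v: False, h: False, t: False}


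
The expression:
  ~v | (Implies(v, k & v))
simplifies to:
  k | ~v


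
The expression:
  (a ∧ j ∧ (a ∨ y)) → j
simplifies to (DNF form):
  True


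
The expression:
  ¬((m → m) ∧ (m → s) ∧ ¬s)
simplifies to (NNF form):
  m ∨ s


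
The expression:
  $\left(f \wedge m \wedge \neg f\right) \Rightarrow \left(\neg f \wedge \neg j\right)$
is always true.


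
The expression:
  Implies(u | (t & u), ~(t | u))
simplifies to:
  ~u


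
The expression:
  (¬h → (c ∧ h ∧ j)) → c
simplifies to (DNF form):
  c ∨ ¬h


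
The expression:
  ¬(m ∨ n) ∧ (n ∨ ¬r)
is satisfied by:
  {n: False, r: False, m: False}


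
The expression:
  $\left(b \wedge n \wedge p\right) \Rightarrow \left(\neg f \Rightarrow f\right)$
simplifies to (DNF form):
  $f \vee \neg b \vee \neg n \vee \neg p$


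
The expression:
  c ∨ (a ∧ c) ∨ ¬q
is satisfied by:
  {c: True, q: False}
  {q: False, c: False}
  {q: True, c: True}


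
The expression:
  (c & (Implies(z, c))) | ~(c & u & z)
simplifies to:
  True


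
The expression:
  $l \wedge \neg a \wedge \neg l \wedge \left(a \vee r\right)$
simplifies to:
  $\text{False}$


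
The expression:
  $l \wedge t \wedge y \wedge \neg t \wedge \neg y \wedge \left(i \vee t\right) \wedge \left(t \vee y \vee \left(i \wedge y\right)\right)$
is never true.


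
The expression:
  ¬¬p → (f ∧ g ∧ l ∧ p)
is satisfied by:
  {l: True, g: True, f: True, p: False}
  {l: True, g: True, f: False, p: False}
  {l: True, f: True, g: False, p: False}
  {l: True, f: False, g: False, p: False}
  {g: True, f: True, l: False, p: False}
  {g: True, l: False, f: False, p: False}
  {g: False, f: True, l: False, p: False}
  {g: False, l: False, f: False, p: False}
  {l: True, p: True, g: True, f: True}


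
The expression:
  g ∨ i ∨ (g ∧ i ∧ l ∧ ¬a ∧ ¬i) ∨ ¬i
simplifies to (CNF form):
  True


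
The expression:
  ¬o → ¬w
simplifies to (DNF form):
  o ∨ ¬w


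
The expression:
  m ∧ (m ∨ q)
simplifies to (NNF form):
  m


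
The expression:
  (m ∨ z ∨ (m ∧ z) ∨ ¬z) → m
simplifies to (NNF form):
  m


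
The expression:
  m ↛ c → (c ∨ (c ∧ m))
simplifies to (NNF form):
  c ∨ ¬m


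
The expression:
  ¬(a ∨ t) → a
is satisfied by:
  {a: True, t: True}
  {a: True, t: False}
  {t: True, a: False}


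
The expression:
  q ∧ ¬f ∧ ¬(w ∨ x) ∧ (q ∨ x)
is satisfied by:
  {q: True, x: False, w: False, f: False}


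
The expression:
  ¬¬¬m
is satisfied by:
  {m: False}


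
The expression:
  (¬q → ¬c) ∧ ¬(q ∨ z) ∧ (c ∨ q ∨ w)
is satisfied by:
  {w: True, q: False, z: False, c: False}


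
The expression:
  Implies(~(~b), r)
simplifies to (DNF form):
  r | ~b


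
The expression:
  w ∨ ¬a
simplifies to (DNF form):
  w ∨ ¬a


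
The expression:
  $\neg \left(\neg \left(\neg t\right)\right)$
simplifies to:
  $\neg t$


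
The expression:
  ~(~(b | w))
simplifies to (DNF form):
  b | w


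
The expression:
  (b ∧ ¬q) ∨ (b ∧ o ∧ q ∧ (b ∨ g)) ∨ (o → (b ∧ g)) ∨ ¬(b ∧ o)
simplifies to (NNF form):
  True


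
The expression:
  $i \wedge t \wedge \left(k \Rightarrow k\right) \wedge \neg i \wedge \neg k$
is never true.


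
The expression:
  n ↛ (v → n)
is never true.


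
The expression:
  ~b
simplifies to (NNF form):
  ~b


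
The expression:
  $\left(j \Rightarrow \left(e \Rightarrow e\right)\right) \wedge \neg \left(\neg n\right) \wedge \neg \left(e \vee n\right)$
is never true.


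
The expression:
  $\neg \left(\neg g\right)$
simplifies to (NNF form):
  $g$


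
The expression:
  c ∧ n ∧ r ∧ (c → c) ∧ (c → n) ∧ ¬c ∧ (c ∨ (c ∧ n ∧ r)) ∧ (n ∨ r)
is never true.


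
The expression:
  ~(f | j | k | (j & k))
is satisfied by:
  {j: False, f: False, k: False}


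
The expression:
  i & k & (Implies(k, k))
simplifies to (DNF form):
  i & k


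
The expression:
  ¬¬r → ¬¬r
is always true.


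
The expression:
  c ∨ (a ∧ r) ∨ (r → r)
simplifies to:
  True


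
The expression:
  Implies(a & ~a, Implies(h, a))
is always true.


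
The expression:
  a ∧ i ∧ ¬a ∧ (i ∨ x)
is never true.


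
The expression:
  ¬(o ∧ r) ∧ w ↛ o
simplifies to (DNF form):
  w ∧ ¬o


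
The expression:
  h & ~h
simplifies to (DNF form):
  False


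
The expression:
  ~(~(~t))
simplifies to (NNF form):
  ~t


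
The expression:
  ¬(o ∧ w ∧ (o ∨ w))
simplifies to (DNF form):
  ¬o ∨ ¬w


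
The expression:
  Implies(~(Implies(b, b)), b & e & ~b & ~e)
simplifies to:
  True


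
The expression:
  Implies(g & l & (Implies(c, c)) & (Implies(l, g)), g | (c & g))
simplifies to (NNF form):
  True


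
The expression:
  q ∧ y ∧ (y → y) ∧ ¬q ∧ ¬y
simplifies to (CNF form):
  False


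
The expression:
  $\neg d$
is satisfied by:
  {d: False}


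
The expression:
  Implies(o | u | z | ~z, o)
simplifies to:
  o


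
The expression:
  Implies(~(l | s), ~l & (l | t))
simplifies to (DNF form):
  l | s | t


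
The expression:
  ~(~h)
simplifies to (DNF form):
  h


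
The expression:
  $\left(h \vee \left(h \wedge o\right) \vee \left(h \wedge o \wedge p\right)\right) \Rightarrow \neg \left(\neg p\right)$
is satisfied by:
  {p: True, h: False}
  {h: False, p: False}
  {h: True, p: True}


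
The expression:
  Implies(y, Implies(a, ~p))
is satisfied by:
  {p: False, y: False, a: False}
  {a: True, p: False, y: False}
  {y: True, p: False, a: False}
  {a: True, y: True, p: False}
  {p: True, a: False, y: False}
  {a: True, p: True, y: False}
  {y: True, p: True, a: False}


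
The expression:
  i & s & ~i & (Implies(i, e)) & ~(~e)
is never true.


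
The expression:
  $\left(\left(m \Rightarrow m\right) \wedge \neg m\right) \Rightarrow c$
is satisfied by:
  {c: True, m: True}
  {c: True, m: False}
  {m: True, c: False}


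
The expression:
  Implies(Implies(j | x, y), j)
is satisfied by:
  {j: True, x: True, y: False}
  {j: True, x: False, y: False}
  {y: True, j: True, x: True}
  {y: True, j: True, x: False}
  {x: True, y: False, j: False}


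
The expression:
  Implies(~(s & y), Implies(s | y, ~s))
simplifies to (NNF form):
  y | ~s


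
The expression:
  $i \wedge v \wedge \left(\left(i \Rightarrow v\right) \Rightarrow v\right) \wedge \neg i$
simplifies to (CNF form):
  $\text{False}$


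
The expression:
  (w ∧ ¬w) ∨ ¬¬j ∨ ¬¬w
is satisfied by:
  {w: True, j: True}
  {w: True, j: False}
  {j: True, w: False}


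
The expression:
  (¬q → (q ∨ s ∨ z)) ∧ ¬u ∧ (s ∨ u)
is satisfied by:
  {s: True, u: False}


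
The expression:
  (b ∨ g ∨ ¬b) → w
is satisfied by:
  {w: True}


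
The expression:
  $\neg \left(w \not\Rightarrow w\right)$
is always true.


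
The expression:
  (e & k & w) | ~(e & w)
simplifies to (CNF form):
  k | ~e | ~w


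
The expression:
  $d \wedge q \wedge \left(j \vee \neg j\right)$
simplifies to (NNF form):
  $d \wedge q$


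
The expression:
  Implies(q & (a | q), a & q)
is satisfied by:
  {a: True, q: False}
  {q: False, a: False}
  {q: True, a: True}


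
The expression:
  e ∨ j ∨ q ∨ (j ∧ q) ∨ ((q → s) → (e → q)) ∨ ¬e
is always true.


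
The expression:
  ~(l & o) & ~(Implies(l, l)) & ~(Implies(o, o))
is never true.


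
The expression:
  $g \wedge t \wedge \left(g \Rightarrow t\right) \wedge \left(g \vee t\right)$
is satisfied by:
  {t: True, g: True}


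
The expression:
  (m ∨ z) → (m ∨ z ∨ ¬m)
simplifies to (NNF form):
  True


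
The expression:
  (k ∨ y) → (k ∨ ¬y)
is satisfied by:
  {k: True, y: False}
  {y: False, k: False}
  {y: True, k: True}


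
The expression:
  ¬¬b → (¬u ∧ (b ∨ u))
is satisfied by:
  {u: False, b: False}
  {b: True, u: False}
  {u: True, b: False}


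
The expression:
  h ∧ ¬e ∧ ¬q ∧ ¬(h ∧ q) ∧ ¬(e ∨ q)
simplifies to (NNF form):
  h ∧ ¬e ∧ ¬q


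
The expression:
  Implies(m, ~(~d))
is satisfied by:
  {d: True, m: False}
  {m: False, d: False}
  {m: True, d: True}


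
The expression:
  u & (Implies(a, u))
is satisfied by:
  {u: True}


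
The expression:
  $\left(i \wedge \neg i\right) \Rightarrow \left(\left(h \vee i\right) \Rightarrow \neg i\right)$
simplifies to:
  $\text{True}$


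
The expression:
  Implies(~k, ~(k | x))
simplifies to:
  k | ~x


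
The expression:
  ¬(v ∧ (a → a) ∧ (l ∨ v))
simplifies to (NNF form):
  ¬v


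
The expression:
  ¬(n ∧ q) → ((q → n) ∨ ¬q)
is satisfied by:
  {n: True, q: False}
  {q: False, n: False}
  {q: True, n: True}


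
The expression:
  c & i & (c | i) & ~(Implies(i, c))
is never true.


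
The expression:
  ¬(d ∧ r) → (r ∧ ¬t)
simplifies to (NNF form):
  r ∧ (d ∨ ¬t)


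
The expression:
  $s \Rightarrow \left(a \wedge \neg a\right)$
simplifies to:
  $\neg s$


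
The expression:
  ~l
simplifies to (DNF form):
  ~l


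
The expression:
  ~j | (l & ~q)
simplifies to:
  ~j | (l & ~q)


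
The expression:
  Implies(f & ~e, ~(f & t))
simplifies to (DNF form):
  e | ~f | ~t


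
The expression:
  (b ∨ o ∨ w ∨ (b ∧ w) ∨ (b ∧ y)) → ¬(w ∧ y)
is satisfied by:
  {w: False, y: False}
  {y: True, w: False}
  {w: True, y: False}


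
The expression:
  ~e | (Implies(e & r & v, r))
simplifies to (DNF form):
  True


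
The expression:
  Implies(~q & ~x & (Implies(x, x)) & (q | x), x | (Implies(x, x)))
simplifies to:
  True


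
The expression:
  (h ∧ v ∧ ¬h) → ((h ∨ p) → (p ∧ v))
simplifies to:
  True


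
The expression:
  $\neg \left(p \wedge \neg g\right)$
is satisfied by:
  {g: True, p: False}
  {p: False, g: False}
  {p: True, g: True}


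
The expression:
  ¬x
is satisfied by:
  {x: False}


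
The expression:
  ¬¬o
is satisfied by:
  {o: True}


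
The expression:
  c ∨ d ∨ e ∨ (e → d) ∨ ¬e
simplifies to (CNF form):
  True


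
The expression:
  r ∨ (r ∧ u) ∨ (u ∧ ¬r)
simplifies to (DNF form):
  r ∨ u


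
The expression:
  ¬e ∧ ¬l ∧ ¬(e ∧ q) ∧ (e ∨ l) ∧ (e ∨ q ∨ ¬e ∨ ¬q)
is never true.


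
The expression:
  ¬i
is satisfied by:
  {i: False}


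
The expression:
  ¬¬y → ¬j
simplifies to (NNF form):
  ¬j ∨ ¬y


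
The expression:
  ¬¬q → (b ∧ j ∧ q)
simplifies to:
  (b ∧ j) ∨ ¬q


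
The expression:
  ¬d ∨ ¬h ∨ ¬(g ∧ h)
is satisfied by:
  {h: False, d: False, g: False}
  {g: True, h: False, d: False}
  {d: True, h: False, g: False}
  {g: True, d: True, h: False}
  {h: True, g: False, d: False}
  {g: True, h: True, d: False}
  {d: True, h: True, g: False}


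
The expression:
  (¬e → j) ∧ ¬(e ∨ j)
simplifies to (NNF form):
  False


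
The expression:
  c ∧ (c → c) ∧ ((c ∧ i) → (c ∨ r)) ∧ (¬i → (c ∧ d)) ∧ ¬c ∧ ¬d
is never true.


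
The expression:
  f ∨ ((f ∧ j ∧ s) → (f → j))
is always true.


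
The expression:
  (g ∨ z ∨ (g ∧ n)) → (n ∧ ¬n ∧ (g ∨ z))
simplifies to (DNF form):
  ¬g ∧ ¬z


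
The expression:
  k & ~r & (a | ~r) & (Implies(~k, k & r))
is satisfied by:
  {k: True, r: False}


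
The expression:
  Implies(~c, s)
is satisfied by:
  {c: True, s: True}
  {c: True, s: False}
  {s: True, c: False}


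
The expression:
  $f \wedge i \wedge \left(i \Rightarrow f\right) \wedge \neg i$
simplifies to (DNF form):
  $\text{False}$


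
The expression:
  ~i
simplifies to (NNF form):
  ~i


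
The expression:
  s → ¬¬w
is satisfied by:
  {w: True, s: False}
  {s: False, w: False}
  {s: True, w: True}


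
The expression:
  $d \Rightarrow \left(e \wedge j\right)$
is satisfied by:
  {j: True, e: True, d: False}
  {j: True, e: False, d: False}
  {e: True, j: False, d: False}
  {j: False, e: False, d: False}
  {d: True, j: True, e: True}


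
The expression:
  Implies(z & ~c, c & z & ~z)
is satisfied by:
  {c: True, z: False}
  {z: False, c: False}
  {z: True, c: True}


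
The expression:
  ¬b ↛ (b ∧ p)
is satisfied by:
  {b: False}


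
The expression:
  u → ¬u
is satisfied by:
  {u: False}


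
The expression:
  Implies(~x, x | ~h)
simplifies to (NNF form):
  x | ~h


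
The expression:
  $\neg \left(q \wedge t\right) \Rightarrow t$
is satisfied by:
  {t: True}


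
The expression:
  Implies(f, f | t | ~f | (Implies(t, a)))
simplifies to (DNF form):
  True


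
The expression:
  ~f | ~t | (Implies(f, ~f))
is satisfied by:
  {t: False, f: False}
  {f: True, t: False}
  {t: True, f: False}


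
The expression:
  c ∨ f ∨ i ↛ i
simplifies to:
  c ∨ f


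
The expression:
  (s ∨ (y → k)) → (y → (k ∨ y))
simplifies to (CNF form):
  True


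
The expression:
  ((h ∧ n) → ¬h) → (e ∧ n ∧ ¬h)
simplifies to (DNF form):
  (e ∧ n) ∨ (h ∧ n)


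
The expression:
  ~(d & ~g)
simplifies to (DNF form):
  g | ~d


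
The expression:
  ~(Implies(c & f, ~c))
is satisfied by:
  {c: True, f: True}


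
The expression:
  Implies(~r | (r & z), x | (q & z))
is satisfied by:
  {x: True, q: True, r: True, z: False}
  {x: True, q: True, r: False, z: False}
  {x: True, r: True, q: False, z: False}
  {x: True, r: False, q: False, z: False}
  {x: True, z: True, q: True, r: True}
  {x: True, z: True, q: True, r: False}
  {x: True, z: True, q: False, r: True}
  {x: True, z: True, q: False, r: False}
  {q: True, r: True, x: False, z: False}
  {r: True, x: False, q: False, z: False}
  {z: True, q: True, r: True, x: False}
  {z: True, q: True, x: False, r: False}


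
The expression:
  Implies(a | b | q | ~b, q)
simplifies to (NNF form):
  q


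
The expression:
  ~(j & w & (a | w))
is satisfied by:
  {w: False, j: False}
  {j: True, w: False}
  {w: True, j: False}


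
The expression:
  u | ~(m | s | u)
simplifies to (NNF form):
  u | (~m & ~s)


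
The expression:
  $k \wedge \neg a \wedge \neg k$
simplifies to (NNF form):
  $\text{False}$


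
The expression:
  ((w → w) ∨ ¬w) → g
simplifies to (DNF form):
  g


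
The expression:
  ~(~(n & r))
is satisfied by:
  {r: True, n: True}


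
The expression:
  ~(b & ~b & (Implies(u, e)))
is always true.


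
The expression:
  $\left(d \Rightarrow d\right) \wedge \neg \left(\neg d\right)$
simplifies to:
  $d$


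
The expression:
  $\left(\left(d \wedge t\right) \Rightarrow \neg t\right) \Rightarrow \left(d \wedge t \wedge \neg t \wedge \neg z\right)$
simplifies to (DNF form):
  $d \wedge t$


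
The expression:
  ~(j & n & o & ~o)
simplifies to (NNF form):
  True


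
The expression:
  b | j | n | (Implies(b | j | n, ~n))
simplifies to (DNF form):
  True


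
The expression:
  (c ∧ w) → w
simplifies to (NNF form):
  True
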